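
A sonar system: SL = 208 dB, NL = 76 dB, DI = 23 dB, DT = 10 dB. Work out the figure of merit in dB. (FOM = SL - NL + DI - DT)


145 dB


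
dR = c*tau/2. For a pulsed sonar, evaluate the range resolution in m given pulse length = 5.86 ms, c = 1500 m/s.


dR = c*tau/2 = 1500 * 5.86e-3 / 2 = 4.395

4.395 m


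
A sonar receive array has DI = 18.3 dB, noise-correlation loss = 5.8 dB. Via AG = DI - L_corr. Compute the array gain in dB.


AG = DI - L_corr = 18.3 - 5.8 = 12.5

12.5 dB


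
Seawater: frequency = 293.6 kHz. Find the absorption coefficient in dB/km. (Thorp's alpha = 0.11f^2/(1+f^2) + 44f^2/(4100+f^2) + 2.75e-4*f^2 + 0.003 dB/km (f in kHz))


f^2 = 86200.96
alpha = 0.11*86200.96/(1+86200.96) + 44*86200.96/(4100+86200.96) + 2.75e-4*86200.96 + 0.003 = 65.82

65.82 dB/km


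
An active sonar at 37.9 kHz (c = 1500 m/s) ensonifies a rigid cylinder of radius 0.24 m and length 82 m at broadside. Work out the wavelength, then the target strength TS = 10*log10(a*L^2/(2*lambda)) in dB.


Step 1: lambda = c/f = 1500/37900 = 0.03958 m
Step 2: TS = 10*log10(a*L^2/(2*lambda)) = 10*log10(0.24*82^2/(2*0.03958)) = 43.09

43.09 dB


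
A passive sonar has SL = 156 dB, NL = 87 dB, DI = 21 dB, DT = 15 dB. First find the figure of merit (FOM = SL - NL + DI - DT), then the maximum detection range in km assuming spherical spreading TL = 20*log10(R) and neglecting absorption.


Step 1: FOM = SL - NL + DI - DT = 156 - 87 + 21 - 15 = 75 dB
Step 2: at max range FOM = TL = 20*log10(R), so R = 10^(75/20) = 5623.41 m = 5.62 km

5.62 km


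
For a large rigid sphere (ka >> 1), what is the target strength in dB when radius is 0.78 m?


TS = 10*log10(0.78^2 / 4) = 10*log10(0.1521) = -8.18

-8.18 dB


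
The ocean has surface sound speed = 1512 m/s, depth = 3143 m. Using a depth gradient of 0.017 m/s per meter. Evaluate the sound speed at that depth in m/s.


c = 1512 + 0.017 * 3143 = 1565.431

1565.431 m/s


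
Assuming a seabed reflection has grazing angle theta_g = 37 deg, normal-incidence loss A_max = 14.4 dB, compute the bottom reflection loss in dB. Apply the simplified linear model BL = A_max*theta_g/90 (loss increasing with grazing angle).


BL = A_max * theta_g / 90 = 14.4 * 37 / 90 = 5.92

5.92 dB


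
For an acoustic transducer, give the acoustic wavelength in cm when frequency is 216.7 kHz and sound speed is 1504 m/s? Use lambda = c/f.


0.69 cm


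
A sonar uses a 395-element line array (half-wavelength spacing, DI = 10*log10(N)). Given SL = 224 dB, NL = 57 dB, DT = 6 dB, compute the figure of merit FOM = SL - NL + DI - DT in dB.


186.97 dB


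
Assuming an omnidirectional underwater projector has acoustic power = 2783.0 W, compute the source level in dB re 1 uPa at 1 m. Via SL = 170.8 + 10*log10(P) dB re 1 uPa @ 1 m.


SL = 170.8 + 10*log10(2783.0) = 170.8 + 34.45 = 205.25

205.25 dB


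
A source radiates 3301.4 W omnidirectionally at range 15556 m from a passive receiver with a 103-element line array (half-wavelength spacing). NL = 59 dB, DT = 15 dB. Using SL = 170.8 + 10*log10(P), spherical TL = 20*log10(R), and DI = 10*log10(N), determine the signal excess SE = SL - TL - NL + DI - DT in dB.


Step 1: SL = 170.8 + 10*log10(3301.4) = 205.99 dB
Step 2: TL = 20*log10(15556) = 83.84 dB
Step 3: DI = 10*log10(103) = 20.13 dB
Step 4: SE = SL - TL - NL + DI - DT = 205.99 - 83.84 - 59 + 20.13 - 15 = 68.28

68.28 dB


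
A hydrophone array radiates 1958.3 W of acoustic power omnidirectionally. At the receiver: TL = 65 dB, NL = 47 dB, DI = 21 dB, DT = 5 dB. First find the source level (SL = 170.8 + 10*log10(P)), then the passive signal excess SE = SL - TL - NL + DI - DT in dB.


Step 1: SL = 170.8 + 10*log10(1958.3) = 203.72 dB
Step 2: SE = SL - TL - NL + DI - DT = 203.72 - 65 - 47 + 21 - 5 = 107.72

107.72 dB


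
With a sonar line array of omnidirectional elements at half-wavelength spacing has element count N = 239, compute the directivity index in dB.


23.78 dB


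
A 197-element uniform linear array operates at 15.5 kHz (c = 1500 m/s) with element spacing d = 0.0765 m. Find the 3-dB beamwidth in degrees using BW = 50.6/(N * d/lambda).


0.32 deg


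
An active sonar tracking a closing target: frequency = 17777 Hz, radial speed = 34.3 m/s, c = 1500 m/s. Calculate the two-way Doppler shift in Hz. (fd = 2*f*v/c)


813.0 Hz


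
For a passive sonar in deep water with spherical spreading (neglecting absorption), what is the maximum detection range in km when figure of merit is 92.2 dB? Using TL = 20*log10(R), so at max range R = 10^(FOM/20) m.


40.74 km


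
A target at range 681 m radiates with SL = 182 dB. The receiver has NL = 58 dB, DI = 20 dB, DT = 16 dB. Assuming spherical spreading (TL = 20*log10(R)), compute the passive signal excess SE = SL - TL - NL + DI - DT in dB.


Step 1: TL = 20*log10(681) = 56.66 dB
Step 2: SE = 182 - 56.66 - 58 + 20 - 16 = 71.34

71.34 dB


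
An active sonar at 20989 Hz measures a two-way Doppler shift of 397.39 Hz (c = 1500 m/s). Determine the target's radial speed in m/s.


14.2 m/s


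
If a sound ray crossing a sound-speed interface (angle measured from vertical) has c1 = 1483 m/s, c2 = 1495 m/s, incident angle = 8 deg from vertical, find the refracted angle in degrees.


sin(theta2) = (c2/c1)*sin(theta1) = (1495/1483)*sin(8 deg) = 0.1403
theta2 = arcsin(0.1403) = 8.07

8.07 deg


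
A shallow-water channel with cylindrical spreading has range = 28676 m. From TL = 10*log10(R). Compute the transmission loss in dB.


TL = 10*log10(28676) = 44.58

44.58 dB


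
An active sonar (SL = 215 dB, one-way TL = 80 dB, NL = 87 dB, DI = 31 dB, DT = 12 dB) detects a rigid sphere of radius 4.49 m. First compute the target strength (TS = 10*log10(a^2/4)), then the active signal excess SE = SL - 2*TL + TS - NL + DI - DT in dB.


Step 1: TS = 10*log10(4.49^2/4) = 7.02 dB
Step 2: SE = SL - 2*TL + TS - NL + DI - DT = 215 - 2*80 + (7.02) - 87 + 31 - 12 = -5.98

-5.98 dB


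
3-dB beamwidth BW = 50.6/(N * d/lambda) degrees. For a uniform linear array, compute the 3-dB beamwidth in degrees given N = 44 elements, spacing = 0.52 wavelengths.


BW = 50.6 / (44 * 0.52) = 50.6 / 22.88 = 2.21

2.21 deg


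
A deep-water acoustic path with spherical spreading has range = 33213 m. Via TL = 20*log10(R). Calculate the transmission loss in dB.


90.43 dB


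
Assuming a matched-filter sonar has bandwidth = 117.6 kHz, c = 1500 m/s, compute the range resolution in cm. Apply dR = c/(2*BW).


dR = c/(2*BW) = 1500 / (2 * 117.6e3) = 0.0064 m = 0.64 cm

0.64 cm


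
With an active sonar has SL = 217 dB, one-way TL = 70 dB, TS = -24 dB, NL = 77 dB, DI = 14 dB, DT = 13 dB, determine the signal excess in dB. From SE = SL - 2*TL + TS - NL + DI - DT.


SE = SL - 2*TL + TS - NL + DI - DT = 217 - 2*70 + (-24) - 77 + 14 - 13 = -23

-23 dB


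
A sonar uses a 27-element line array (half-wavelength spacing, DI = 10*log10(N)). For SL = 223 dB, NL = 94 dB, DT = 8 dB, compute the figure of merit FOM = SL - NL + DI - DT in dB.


Step 1: DI = 10*log10(27) = 14.31 dB
Step 2: FOM = SL - NL + DI - DT = 223 - 94 + 14.31 - 8 = 135.31

135.31 dB


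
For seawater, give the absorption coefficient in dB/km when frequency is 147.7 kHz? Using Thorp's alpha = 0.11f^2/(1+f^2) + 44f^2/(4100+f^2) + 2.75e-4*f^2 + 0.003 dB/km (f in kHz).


43.151 dB/km


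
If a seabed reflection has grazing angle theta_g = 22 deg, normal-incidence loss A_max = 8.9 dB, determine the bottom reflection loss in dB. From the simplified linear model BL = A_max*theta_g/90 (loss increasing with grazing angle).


2.18 dB


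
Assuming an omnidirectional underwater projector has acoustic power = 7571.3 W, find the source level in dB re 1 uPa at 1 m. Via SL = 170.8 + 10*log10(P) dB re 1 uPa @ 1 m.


SL = 170.8 + 10*log10(7571.3) = 170.8 + 38.79 = 209.59

209.59 dB


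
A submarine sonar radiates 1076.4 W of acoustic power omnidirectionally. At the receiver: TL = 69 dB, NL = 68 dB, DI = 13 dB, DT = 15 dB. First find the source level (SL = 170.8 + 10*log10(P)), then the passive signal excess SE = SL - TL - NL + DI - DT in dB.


Step 1: SL = 170.8 + 10*log10(1076.4) = 201.12 dB
Step 2: SE = SL - TL - NL + DI - DT = 201.12 - 69 - 68 + 13 - 15 = 62.12

62.12 dB


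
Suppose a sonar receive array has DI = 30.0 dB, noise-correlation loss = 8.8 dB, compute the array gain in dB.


21.2 dB


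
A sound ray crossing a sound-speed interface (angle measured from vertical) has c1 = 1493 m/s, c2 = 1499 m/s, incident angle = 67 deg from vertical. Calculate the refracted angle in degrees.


sin(theta2) = (c2/c1)*sin(theta1) = (1499/1493)*sin(67 deg) = 0.9242
theta2 = arcsin(0.9242) = 67.55

67.55 deg


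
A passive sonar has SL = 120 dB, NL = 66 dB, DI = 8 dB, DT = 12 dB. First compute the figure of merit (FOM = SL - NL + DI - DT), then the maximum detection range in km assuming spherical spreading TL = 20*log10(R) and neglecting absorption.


Step 1: FOM = SL - NL + DI - DT = 120 - 66 + 8 - 12 = 50 dB
Step 2: at max range FOM = TL = 20*log10(R), so R = 10^(50/20) = 316.23 m = 0.32 km

0.32 km


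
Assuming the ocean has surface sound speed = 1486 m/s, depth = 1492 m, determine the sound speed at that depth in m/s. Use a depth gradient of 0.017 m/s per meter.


c = 1486 + 0.017 * 1492 = 1511.364

1511.364 m/s


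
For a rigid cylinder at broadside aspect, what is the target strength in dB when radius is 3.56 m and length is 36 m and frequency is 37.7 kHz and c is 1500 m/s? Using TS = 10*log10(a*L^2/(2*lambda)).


47.63 dB


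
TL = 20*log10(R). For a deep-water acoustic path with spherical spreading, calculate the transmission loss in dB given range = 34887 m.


TL = 20*log10(34887) = 90.85

90.85 dB


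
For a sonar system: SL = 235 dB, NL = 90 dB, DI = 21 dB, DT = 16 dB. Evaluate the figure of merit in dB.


150 dB


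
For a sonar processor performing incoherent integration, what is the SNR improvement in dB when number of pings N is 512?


Gain = 5*log10(512) = 13.55

13.55 dB


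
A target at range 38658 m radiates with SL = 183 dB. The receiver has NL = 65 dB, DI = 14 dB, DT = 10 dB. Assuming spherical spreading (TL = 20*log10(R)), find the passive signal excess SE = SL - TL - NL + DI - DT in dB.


30.26 dB


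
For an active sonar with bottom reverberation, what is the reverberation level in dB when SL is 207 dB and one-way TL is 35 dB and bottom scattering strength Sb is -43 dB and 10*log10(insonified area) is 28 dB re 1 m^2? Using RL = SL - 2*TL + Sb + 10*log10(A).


RL = SL - 2*TL + Sb + 10*log10(A) = 207 - 2*35 + (-43) + 28 = 122

122 dB


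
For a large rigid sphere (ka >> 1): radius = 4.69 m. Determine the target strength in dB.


TS = 10*log10(4.69^2 / 4) = 10*log10(5.499025) = 7.4

7.4 dB


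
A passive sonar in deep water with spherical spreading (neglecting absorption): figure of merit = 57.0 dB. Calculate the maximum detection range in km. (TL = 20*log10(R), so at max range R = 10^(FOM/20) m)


0.71 km


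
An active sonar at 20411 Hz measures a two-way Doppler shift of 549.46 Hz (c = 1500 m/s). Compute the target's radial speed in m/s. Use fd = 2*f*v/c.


From fd = 2*f*v/c, v = c*fd/(2*f) = 1500 * 549.46 / (2*20411) = 20.19

20.19 m/s


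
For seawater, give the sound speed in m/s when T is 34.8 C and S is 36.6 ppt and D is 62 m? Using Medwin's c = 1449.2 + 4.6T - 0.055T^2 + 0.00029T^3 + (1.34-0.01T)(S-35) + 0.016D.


c = 1449.2 + 4.6*34.8 - 0.055*34.8^2 + 0.00029*34.8^3 + (1.34 - 0.01*34.8)*(36.6 - 35) + 0.016*62 = 1557.47

1557.47 m/s


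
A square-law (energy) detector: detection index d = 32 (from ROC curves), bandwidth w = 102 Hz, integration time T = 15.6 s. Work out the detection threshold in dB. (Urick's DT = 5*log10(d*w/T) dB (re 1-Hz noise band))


DT = 5*log10(d*w/T) = 5*log10(32 * 102 / 15.6) = 5*log10(209.23) = 11.6

11.6 dB


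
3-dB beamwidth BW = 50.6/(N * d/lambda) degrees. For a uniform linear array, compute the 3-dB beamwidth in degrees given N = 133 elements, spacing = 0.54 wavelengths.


BW = 50.6 / (133 * 0.54) = 50.6 / 71.82 = 0.7

0.7 deg


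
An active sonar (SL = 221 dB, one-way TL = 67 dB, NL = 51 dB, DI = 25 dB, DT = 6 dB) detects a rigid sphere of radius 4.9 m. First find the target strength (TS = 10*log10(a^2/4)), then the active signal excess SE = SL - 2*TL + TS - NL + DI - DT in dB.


Step 1: TS = 10*log10(4.9^2/4) = 7.78 dB
Step 2: SE = SL - 2*TL + TS - NL + DI - DT = 221 - 2*67 + (7.78) - 51 + 25 - 6 = 62.78

62.78 dB


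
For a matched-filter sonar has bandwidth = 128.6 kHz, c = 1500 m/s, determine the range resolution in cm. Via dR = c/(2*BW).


dR = c/(2*BW) = 1500 / (2 * 128.6e3) = 0.0058 m = 0.58 cm

0.58 cm


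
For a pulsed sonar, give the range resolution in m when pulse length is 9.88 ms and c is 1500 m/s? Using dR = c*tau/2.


7.41 m


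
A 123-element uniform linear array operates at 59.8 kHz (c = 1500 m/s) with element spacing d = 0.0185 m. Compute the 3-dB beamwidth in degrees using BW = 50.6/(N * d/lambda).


Step 1: lambda = 1500/59800 = 0.02508 m
Step 2: d/lambda = 0.0185/0.02508 = 0.7376
Step 3: BW = 50.6/(N * d/lambda) = 50.6/(123 * 0.7376) = 0.56

0.56 deg


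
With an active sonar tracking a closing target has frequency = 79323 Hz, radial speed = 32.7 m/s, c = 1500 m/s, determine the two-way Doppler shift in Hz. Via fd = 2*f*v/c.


3458.48 Hz


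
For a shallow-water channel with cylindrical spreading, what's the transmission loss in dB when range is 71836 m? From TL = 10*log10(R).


48.56 dB


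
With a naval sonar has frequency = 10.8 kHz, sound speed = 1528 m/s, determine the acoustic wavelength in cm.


14.15 cm


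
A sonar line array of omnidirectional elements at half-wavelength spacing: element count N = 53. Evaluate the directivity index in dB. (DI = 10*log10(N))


DI = 10*log10(53) = 17.24

17.24 dB


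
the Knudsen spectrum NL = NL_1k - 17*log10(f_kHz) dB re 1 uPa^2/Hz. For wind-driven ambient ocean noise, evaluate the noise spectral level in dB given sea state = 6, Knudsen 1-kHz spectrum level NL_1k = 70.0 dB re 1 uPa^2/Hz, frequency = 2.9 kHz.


62.14 dB


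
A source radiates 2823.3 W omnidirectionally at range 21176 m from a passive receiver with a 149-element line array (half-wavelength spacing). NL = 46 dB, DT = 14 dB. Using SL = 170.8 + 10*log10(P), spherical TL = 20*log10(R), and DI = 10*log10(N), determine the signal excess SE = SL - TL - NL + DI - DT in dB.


Step 1: SL = 170.8 + 10*log10(2823.3) = 205.31 dB
Step 2: TL = 20*log10(21176) = 86.52 dB
Step 3: DI = 10*log10(149) = 21.73 dB
Step 4: SE = SL - TL - NL + DI - DT = 205.31 - 86.52 - 46 + 21.73 - 14 = 80.52

80.52 dB


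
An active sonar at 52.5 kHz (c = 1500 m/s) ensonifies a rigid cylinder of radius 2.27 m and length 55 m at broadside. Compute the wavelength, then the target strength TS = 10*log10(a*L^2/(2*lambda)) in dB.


Step 1: lambda = c/f = 1500/52500 = 0.02857 m
Step 2: TS = 10*log10(a*L^2/(2*lambda)) = 10*log10(2.27*55^2/(2*0.02857)) = 50.8

50.8 dB


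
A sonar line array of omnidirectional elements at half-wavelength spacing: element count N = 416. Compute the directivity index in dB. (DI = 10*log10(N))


DI = 10*log10(416) = 26.19

26.19 dB


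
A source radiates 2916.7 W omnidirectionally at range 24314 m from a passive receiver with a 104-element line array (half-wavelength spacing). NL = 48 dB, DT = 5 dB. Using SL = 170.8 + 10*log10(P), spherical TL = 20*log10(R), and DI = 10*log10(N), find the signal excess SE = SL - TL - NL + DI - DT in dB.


Step 1: SL = 170.8 + 10*log10(2916.7) = 205.45 dB
Step 2: TL = 20*log10(24314) = 87.72 dB
Step 3: DI = 10*log10(104) = 20.17 dB
Step 4: SE = SL - TL - NL + DI - DT = 205.45 - 87.72 - 48 + 20.17 - 5 = 84.9

84.9 dB


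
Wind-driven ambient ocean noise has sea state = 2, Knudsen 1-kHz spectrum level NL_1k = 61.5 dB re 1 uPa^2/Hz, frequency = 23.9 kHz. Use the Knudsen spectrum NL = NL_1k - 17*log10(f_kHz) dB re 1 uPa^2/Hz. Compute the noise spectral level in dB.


NL = NL_1k - 17*log10(f_kHz) = 61.5 - 17*log10(23.9) = 61.5 - (23.43) = 38.07

38.07 dB


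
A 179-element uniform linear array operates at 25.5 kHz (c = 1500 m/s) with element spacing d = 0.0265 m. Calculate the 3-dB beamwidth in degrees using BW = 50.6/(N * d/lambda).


Step 1: lambda = 1500/25500 = 0.05882 m
Step 2: d/lambda = 0.0265/0.05882 = 0.4505
Step 3: BW = 50.6/(N * d/lambda) = 50.6/(179 * 0.4505) = 0.63

0.63 deg


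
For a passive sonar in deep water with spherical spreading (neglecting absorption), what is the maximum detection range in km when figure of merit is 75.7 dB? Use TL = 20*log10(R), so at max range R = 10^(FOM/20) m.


At max range FOM = TL, so 20*log10(R) = 75.7
R = 10^(75.7/20) = 6095.37 m = 6.1 km

6.1 km


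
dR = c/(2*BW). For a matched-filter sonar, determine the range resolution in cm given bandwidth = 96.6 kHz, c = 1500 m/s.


0.78 cm


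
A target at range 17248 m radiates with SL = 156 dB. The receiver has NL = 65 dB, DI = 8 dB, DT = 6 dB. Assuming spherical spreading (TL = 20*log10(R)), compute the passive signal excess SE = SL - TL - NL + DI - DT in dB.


Step 1: TL = 20*log10(17248) = 84.73 dB
Step 2: SE = 156 - 84.73 - 65 + 8 - 6 = 8.27

8.27 dB


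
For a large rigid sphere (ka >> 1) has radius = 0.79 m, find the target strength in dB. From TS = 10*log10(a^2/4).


TS = 10*log10(0.79^2 / 4) = 10*log10(0.156025) = -8.07

-8.07 dB


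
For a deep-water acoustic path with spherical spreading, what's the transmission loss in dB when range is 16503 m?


84.35 dB


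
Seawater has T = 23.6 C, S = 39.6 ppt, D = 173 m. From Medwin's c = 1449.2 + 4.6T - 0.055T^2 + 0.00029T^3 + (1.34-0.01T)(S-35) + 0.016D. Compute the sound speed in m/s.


c = 1449.2 + 4.6*23.6 - 0.055*23.6^2 + 0.00029*23.6^3 + (1.34 - 0.01*23.6)*(39.6 - 35) + 0.016*173 = 1538.79

1538.79 m/s


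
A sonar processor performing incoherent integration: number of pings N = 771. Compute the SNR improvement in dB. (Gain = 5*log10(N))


Gain = 5*log10(771) = 14.44

14.44 dB


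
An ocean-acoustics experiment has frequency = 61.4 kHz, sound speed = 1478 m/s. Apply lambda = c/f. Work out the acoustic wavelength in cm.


2.41 cm


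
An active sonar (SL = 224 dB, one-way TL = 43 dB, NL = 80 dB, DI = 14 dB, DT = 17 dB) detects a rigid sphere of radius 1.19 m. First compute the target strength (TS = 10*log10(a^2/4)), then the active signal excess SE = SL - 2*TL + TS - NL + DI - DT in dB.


Step 1: TS = 10*log10(1.19^2/4) = -4.51 dB
Step 2: SE = SL - 2*TL + TS - NL + DI - DT = 224 - 2*43 + (-4.51) - 80 + 14 - 17 = 50.49

50.49 dB


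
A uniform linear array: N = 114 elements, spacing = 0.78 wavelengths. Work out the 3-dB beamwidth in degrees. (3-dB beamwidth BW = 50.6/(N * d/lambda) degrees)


BW = 50.6 / (114 * 0.78) = 50.6 / 88.92 = 0.57

0.57 deg


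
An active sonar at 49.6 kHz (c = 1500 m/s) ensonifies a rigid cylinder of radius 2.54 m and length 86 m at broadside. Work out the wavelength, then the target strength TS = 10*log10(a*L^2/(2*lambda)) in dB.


Step 1: lambda = c/f = 1500/49600 = 0.03024 m
Step 2: TS = 10*log10(a*L^2/(2*lambda)) = 10*log10(2.54*86^2/(2*0.03024)) = 54.92

54.92 dB


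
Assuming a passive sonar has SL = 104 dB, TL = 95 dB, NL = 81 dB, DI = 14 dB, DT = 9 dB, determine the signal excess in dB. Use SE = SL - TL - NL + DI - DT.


SE = SL - TL - NL + DI - DT = 104 - 95 - 81 + 14 - 9 = -67

-67 dB


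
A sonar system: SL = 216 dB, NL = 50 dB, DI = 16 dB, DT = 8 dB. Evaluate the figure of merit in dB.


FOM = SL - NL + DI - DT = 216 - 50 + 16 - 8 = 174

174 dB


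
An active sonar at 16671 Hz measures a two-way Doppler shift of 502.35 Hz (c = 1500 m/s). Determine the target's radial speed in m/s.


22.6 m/s


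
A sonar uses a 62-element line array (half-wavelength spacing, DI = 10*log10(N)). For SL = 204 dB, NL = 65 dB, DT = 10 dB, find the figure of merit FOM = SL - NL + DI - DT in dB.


Step 1: DI = 10*log10(62) = 17.92 dB
Step 2: FOM = SL - NL + DI - DT = 204 - 65 + 17.92 - 10 = 146.92

146.92 dB


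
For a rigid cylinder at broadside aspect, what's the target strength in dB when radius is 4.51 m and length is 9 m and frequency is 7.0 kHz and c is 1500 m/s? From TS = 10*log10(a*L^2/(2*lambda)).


lambda = 1500/7000 = 0.21429 m
TS = 10*log10(4.51*9^2/(2*0.21429)) = 29.31

29.31 dB


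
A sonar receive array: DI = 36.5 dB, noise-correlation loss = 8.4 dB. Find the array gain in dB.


28.1 dB


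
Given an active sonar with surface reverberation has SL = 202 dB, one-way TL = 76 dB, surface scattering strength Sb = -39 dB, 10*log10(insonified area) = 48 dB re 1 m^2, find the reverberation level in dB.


RL = SL - 2*TL + Sb + 10*log10(A) = 202 - 2*76 + (-39) + 48 = 59

59 dB


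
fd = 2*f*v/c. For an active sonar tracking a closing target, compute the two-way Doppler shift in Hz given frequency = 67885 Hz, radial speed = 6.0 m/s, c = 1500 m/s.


fd = 2*f*v/c = 2 * 67885 * 6.0 / 1500 = 543.08

543.08 Hz


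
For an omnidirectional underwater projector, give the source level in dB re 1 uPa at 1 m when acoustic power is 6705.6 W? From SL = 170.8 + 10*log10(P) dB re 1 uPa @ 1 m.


SL = 170.8 + 10*log10(6705.6) = 170.8 + 38.26 = 209.06

209.06 dB


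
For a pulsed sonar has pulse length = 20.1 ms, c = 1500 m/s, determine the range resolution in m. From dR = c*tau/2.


15.075 m


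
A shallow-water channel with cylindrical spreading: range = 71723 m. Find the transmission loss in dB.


48.56 dB


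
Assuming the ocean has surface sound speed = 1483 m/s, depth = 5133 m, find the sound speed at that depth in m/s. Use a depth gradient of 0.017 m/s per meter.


1570.261 m/s


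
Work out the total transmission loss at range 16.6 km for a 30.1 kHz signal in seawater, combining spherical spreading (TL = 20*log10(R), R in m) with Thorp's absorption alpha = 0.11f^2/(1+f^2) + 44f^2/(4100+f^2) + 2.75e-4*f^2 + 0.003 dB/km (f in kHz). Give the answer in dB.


Step 1 (Thorp): alpha = 0.11*906.01/(1+906.01) + 44*906.01/(4100+906.01) + 2.75e-4*906.01 + 0.003 = 8.3253 dB/km
Step 2: TL_spread = 20*log10(16600) = 84.4 dB
Step 3: TL_abs = alpha*R = 8.3253 * 16.6 = 138.2 dB
Step 4: TL_total = 84.4 + 138.2 = 222.6

222.6 dB


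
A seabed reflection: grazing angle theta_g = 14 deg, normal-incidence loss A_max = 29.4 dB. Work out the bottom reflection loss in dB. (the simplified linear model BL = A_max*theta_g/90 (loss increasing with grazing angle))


4.57 dB


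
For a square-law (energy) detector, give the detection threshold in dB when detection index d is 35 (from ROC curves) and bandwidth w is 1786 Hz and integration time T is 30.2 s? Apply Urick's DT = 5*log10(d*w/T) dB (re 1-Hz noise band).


16.58 dB


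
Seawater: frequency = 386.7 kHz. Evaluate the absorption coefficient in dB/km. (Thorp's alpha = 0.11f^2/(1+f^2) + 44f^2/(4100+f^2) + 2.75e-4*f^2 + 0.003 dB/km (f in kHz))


84.061 dB/km


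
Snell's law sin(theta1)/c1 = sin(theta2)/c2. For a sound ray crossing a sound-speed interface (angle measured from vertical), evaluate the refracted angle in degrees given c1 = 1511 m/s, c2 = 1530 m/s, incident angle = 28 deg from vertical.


sin(theta2) = (c2/c1)*sin(theta1) = (1530/1511)*sin(28 deg) = 0.47537
theta2 = arcsin(0.47537) = 28.38

28.38 deg


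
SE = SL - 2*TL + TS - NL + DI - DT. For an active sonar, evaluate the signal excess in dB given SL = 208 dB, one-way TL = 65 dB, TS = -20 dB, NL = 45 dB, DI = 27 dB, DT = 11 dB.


29 dB


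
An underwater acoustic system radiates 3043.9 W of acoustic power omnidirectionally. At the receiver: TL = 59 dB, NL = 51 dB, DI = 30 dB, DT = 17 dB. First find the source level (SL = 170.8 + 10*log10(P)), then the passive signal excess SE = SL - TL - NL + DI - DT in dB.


Step 1: SL = 170.8 + 10*log10(3043.9) = 205.63 dB
Step 2: SE = SL - TL - NL + DI - DT = 205.63 - 59 - 51 + 30 - 17 = 108.63

108.63 dB


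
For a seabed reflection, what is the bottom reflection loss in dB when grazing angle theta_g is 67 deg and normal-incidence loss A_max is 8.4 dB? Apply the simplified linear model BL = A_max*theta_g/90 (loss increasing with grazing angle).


BL = A_max * theta_g / 90 = 8.4 * 67 / 90 = 6.25

6.25 dB


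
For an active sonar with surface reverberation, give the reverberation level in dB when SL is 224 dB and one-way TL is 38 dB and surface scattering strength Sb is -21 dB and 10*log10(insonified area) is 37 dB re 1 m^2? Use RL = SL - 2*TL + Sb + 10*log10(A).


RL = SL - 2*TL + Sb + 10*log10(A) = 224 - 2*38 + (-21) + 37 = 164

164 dB


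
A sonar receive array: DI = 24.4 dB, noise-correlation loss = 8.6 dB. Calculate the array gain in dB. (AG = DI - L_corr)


AG = DI - L_corr = 24.4 - 8.6 = 15.8

15.8 dB


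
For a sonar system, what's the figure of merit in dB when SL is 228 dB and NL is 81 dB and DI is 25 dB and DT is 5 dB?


FOM = SL - NL + DI - DT = 228 - 81 + 25 - 5 = 167

167 dB


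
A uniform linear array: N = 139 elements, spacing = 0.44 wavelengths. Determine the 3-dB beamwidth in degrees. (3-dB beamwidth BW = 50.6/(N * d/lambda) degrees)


BW = 50.6 / (139 * 0.44) = 50.6 / 61.16 = 0.83

0.83 deg


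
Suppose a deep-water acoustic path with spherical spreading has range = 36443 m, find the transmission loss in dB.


91.23 dB


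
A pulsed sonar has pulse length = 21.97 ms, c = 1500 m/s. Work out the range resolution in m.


16.4775 m


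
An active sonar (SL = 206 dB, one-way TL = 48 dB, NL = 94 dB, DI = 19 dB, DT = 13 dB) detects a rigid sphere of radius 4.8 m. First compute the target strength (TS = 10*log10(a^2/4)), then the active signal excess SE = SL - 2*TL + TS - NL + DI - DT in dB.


Step 1: TS = 10*log10(4.8^2/4) = 7.6 dB
Step 2: SE = SL - 2*TL + TS - NL + DI - DT = 206 - 2*48 + (7.6) - 94 + 19 - 13 = 29.6

29.6 dB


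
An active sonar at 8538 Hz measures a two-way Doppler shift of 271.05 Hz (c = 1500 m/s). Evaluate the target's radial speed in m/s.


From fd = 2*f*v/c, v = c*fd/(2*f) = 1500 * 271.05 / (2*8538) = 23.81

23.81 m/s


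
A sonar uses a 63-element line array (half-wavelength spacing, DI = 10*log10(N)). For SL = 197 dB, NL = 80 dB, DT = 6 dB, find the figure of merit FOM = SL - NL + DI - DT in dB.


Step 1: DI = 10*log10(63) = 17.99 dB
Step 2: FOM = SL - NL + DI - DT = 197 - 80 + 17.99 - 6 = 128.99

128.99 dB


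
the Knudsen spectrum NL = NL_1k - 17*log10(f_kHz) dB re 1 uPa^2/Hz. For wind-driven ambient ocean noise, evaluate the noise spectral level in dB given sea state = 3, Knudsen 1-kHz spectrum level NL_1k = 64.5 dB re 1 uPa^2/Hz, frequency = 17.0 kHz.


NL = NL_1k - 17*log10(f_kHz) = 64.5 - 17*log10(17.0) = 64.5 - (20.92) = 43.58

43.58 dB


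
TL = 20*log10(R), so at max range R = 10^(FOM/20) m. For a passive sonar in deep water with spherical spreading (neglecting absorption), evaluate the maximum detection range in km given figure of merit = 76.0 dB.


At max range FOM = TL, so 20*log10(R) = 76.0
R = 10^(76.0/20) = 6309.57 m = 6.31 km

6.31 km


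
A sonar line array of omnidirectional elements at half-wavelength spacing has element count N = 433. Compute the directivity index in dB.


26.36 dB


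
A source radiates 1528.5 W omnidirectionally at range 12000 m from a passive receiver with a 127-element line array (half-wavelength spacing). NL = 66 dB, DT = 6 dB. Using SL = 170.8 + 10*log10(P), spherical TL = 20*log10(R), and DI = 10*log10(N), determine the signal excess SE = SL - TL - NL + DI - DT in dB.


70.1 dB


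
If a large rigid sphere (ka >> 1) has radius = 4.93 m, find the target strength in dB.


TS = 10*log10(4.93^2 / 4) = 10*log10(6.076225) = 7.84

7.84 dB


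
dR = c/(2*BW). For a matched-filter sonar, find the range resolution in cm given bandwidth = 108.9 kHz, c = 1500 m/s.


dR = c/(2*BW) = 1500 / (2 * 108.9e3) = 0.0069 m = 0.69 cm

0.69 cm


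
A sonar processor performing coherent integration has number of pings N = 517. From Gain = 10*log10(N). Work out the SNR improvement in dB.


Gain = 10*log10(517) = 27.13

27.13 dB


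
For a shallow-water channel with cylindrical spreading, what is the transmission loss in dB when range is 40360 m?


TL = 10*log10(40360) = 46.06

46.06 dB


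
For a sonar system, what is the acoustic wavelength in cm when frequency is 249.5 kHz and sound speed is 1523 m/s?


lambda = c/f = 1523 / 249500 = 0.0061 m = 0.61 cm

0.61 cm


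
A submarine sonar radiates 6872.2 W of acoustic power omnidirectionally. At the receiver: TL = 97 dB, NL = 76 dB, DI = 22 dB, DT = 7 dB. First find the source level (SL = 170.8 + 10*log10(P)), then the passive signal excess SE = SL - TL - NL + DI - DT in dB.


Step 1: SL = 170.8 + 10*log10(6872.2) = 209.17 dB
Step 2: SE = SL - TL - NL + DI - DT = 209.17 - 97 - 76 + 22 - 7 = 51.17

51.17 dB


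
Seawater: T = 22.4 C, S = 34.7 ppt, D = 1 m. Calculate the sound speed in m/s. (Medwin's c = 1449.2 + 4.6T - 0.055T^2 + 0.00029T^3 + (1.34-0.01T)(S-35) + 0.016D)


c = 1449.2 + 4.6*22.4 - 0.055*22.4^2 + 0.00029*22.4^3 + (1.34 - 0.01*22.4)*(34.7 - 35) + 0.016*1 = 1527.58

1527.58 m/s


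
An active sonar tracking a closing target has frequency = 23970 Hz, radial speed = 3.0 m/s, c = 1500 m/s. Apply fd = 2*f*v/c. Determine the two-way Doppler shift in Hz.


95.88 Hz


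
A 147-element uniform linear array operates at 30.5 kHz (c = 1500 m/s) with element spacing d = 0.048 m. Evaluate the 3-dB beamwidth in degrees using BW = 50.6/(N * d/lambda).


Step 1: lambda = 1500/30500 = 0.04918 m
Step 2: d/lambda = 0.048/0.04918 = 0.976
Step 3: BW = 50.6/(N * d/lambda) = 50.6/(147 * 0.976) = 0.35

0.35 deg


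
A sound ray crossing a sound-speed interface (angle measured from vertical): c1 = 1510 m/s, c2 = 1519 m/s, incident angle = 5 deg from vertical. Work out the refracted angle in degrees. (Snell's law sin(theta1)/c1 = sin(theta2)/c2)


5.03 deg


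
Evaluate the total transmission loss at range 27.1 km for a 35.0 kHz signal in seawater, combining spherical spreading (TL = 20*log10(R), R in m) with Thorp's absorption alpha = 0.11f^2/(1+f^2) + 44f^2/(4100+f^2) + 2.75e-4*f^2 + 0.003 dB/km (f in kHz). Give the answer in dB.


Step 1 (Thorp): alpha = 0.11*1225.0/(1+1225.0) + 44*1225.0/(4100+1225.0) + 2.75e-4*1225.0 + 0.003 = 10.5719 dB/km
Step 2: TL_spread = 20*log10(27100) = 88.66 dB
Step 3: TL_abs = alpha*R = 10.5719 * 27.1 = 286.5 dB
Step 4: TL_total = 88.66 + 286.5 = 375.16

375.16 dB


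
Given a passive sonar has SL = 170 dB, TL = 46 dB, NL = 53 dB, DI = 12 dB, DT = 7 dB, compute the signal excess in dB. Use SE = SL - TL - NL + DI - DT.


SE = SL - TL - NL + DI - DT = 170 - 46 - 53 + 12 - 7 = 76

76 dB


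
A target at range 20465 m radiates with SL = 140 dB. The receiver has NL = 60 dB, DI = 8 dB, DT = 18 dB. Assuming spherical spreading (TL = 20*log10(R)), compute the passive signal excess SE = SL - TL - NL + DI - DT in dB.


-16.22 dB


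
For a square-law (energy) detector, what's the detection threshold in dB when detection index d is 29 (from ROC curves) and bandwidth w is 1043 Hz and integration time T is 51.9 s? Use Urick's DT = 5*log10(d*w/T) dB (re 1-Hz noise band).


13.83 dB


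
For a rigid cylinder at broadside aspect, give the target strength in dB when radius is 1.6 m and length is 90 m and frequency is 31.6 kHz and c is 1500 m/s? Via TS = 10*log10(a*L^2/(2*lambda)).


lambda = 1500/31600 = 0.04747 m
TS = 10*log10(1.6*90^2/(2*0.04747)) = 51.35

51.35 dB


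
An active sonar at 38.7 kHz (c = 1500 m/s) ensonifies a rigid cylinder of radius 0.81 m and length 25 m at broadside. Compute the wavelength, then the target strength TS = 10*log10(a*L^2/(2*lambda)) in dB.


Step 1: lambda = c/f = 1500/38700 = 0.03876 m
Step 2: TS = 10*log10(a*L^2/(2*lambda)) = 10*log10(0.81*25^2/(2*0.03876)) = 38.15

38.15 dB


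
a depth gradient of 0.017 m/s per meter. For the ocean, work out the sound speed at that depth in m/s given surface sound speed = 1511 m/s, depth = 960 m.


c = 1511 + 0.017 * 960 = 1527.32

1527.32 m/s


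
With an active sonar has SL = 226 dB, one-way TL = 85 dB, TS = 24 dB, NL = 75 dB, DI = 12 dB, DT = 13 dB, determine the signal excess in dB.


4 dB


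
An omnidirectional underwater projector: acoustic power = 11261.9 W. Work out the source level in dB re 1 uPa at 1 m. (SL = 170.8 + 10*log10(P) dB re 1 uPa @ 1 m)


SL = 170.8 + 10*log10(11261.9) = 170.8 + 40.52 = 211.32

211.32 dB


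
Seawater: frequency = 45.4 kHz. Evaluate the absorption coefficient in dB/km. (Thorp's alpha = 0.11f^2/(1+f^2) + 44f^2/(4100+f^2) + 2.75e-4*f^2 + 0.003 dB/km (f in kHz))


f^2 = 2061.16
alpha = 0.11*2061.16/(1+2061.16) + 44*2061.16/(4100+2061.16) + 2.75e-4*2061.16 + 0.003 = 15.4

15.4 dB/km


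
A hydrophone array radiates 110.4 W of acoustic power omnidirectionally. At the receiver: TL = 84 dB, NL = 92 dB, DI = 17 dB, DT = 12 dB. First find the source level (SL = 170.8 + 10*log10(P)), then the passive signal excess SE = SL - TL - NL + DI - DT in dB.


Step 1: SL = 170.8 + 10*log10(110.4) = 191.23 dB
Step 2: SE = SL - TL - NL + DI - DT = 191.23 - 84 - 92 + 17 - 12 = 20.23

20.23 dB


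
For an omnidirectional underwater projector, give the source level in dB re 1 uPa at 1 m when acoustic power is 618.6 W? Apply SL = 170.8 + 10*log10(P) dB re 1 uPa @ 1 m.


198.71 dB


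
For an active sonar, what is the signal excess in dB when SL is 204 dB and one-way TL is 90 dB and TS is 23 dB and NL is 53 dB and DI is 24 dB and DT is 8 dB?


SE = SL - 2*TL + TS - NL + DI - DT = 204 - 2*90 + (23) - 53 + 24 - 8 = 10

10 dB


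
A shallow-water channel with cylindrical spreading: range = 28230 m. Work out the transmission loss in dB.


TL = 10*log10(28230) = 44.51

44.51 dB


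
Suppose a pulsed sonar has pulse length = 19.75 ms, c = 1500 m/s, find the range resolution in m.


dR = c*tau/2 = 1500 * 19.75e-3 / 2 = 14.8125

14.8125 m


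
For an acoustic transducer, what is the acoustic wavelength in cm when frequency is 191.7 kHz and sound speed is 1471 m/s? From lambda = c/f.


0.77 cm


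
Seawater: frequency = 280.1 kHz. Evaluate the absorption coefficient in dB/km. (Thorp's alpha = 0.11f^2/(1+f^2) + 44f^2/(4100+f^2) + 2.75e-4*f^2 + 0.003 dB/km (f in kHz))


f^2 = 78456.01
alpha = 0.11*78456.01/(1+78456.01) + 44*78456.01/(4100+78456.01) + 2.75e-4*78456.01 + 0.003 = 63.503

63.503 dB/km


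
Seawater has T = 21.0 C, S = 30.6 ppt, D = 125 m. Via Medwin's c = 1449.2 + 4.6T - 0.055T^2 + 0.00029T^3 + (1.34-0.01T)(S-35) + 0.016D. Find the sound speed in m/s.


c = 1449.2 + 4.6*21.0 - 0.055*21.0^2 + 0.00029*21.0^3 + (1.34 - 0.01*21.0)*(30.6 - 35) + 0.016*125 = 1521.26

1521.26 m/s


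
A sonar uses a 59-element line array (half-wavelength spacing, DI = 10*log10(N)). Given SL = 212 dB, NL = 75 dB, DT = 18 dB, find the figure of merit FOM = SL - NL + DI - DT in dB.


Step 1: DI = 10*log10(59) = 17.71 dB
Step 2: FOM = SL - NL + DI - DT = 212 - 75 + 17.71 - 18 = 136.71

136.71 dB


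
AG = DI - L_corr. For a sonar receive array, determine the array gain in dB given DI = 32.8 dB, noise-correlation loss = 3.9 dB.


28.9 dB


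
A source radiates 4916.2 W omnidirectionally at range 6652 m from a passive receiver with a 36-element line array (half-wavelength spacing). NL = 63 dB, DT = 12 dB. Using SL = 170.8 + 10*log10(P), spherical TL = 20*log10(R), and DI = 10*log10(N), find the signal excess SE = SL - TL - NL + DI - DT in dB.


71.82 dB


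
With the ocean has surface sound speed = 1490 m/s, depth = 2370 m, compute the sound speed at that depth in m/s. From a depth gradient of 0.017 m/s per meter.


c = 1490 + 0.017 * 2370 = 1530.29

1530.29 m/s


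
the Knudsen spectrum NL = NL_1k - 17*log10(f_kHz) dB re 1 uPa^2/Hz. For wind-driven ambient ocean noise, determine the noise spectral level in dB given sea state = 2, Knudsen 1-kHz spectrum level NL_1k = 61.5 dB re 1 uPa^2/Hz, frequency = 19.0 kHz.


39.76 dB


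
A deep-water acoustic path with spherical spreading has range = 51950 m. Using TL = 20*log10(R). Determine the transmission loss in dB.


94.31 dB


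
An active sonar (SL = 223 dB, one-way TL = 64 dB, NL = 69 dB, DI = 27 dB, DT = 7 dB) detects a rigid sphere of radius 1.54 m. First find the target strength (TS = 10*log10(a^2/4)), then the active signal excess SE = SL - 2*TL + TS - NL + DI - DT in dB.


Step 1: TS = 10*log10(1.54^2/4) = -2.27 dB
Step 2: SE = SL - 2*TL + TS - NL + DI - DT = 223 - 2*64 + (-2.27) - 69 + 27 - 7 = 43.73

43.73 dB


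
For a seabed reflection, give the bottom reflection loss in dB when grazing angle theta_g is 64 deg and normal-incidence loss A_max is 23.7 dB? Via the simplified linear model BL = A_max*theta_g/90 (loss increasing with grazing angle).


BL = A_max * theta_g / 90 = 23.7 * 64 / 90 = 16.85

16.85 dB


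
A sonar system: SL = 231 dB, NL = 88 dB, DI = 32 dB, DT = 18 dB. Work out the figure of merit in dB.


FOM = SL - NL + DI - DT = 231 - 88 + 32 - 18 = 157

157 dB


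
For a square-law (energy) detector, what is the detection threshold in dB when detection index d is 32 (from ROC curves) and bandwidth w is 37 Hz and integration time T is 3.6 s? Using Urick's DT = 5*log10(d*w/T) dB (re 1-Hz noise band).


DT = 5*log10(d*w/T) = 5*log10(32 * 37 / 3.6) = 5*log10(328.89) = 12.59

12.59 dB


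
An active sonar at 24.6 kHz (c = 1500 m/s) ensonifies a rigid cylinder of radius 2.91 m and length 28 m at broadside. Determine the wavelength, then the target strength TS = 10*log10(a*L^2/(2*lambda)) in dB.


Step 1: lambda = c/f = 1500/24600 = 0.06098 m
Step 2: TS = 10*log10(a*L^2/(2*lambda)) = 10*log10(2.91*28^2/(2*0.06098)) = 42.72

42.72 dB


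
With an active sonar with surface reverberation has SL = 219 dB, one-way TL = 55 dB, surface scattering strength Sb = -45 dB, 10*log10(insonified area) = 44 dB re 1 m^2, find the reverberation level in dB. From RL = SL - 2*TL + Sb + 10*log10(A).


RL = SL - 2*TL + Sb + 10*log10(A) = 219 - 2*55 + (-45) + 44 = 108

108 dB


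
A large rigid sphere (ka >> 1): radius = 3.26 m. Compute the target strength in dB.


TS = 10*log10(3.26^2 / 4) = 10*log10(2.6569) = 4.24

4.24 dB


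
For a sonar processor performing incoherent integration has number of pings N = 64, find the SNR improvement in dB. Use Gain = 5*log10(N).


Gain = 5*log10(64) = 9.03

9.03 dB


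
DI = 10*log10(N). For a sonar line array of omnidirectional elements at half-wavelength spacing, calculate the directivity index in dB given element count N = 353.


25.48 dB


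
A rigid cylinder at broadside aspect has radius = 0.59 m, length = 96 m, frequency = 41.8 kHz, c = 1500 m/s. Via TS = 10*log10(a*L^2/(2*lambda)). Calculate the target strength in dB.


48.79 dB


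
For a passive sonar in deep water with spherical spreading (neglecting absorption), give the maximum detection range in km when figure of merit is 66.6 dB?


2.14 km


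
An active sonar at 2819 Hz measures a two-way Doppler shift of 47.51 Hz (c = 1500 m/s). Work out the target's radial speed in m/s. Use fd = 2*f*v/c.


12.64 m/s


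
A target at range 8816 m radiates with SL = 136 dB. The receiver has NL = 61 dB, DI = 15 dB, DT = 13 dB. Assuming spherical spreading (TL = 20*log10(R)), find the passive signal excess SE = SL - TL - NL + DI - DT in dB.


-1.91 dB


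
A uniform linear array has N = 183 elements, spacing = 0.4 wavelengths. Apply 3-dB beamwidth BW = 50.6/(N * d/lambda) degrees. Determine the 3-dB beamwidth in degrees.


0.69 deg


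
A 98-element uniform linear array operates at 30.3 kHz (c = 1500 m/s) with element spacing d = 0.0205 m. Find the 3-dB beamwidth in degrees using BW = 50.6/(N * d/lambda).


Step 1: lambda = 1500/30300 = 0.0495 m
Step 2: d/lambda = 0.0205/0.0495 = 0.4141
Step 3: BW = 50.6/(N * d/lambda) = 50.6/(98 * 0.4141) = 1.25

1.25 deg
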